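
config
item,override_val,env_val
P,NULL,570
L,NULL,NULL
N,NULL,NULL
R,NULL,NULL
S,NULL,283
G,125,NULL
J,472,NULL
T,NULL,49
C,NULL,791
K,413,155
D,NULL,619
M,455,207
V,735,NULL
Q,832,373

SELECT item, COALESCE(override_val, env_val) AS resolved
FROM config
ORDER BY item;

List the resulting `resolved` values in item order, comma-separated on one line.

item=C: override_val=NULL, env_val=791 → 791
item=D: override_val=NULL, env_val=619 → 619
item=G: override_val=125 → 125
item=J: override_val=472 → 472
item=K: override_val=413 → 413
item=L: override_val=NULL, env_val=NULL (all NULL) → NULL
item=M: override_val=455 → 455
item=N: override_val=NULL, env_val=NULL (all NULL) → NULL
item=P: override_val=NULL, env_val=570 → 570
item=Q: override_val=832 → 832
item=R: override_val=NULL, env_val=NULL (all NULL) → NULL
item=S: override_val=NULL, env_val=283 → 283
item=T: override_val=NULL, env_val=49 → 49
item=V: override_val=735 → 735

791, 619, 125, 472, 413, NULL, 455, NULL, 570, 832, NULL, 283, 49, 735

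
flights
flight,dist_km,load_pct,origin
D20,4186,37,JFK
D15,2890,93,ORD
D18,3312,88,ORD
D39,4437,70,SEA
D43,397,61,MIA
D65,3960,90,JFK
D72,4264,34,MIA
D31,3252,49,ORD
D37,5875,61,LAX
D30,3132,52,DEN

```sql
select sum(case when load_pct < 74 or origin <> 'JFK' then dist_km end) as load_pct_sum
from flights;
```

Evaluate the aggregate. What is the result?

flight=D20: ✓ → 4186
flight=D15: ✓ → 2890
flight=D18: ✓ → 3312
flight=D39: ✓ → 4437
flight=D43: ✓ → 397
flight=D65: ✗
flight=D72: ✓ → 4264
flight=D31: ✓ → 3252
flight=D37: ✓ → 5875
flight=D30: ✓ → 3132
load_pct_sum = 4186 + 2890 + 3312 + 4437 + 397 + 4264 + 3252 + 5875 + 3132 = 31745

31745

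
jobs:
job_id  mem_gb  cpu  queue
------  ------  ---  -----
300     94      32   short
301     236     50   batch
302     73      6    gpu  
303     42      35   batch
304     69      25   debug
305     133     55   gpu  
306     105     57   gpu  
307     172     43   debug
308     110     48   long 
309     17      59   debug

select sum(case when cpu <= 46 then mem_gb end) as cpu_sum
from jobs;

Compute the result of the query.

job_id=300: ✓ → 94
job_id=301: ✗
job_id=302: ✓ → 73
job_id=303: ✓ → 42
job_id=304: ✓ → 69
job_id=305: ✗
job_id=306: ✗
job_id=307: ✓ → 172
job_id=308: ✗
job_id=309: ✗
cpu_sum = 94 + 73 + 42 + 69 + 172 = 450

450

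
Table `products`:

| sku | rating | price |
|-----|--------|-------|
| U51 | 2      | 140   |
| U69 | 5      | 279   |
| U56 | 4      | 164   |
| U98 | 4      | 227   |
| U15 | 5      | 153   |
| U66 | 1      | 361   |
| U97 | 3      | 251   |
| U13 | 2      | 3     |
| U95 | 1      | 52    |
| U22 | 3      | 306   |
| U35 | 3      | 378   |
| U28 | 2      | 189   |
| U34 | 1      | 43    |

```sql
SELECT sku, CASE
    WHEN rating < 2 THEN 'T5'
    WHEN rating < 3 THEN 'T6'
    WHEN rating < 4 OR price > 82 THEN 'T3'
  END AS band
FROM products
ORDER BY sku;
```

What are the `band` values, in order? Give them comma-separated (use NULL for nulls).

sku=U13: rating < 3 → T6
sku=U15: rating < 4 OR price > 82 → T3
sku=U22: rating < 4 OR price > 82 → T3
sku=U28: rating < 3 → T6
sku=U34: rating < 2 → T5
sku=U35: rating < 4 OR price > 82 → T3
sku=U51: rating < 3 → T6
sku=U56: rating < 4 OR price > 82 → T3
sku=U66: rating < 2 → T5
sku=U69: rating < 4 OR price > 82 → T3
sku=U95: rating < 2 → T5
sku=U97: rating < 4 OR price > 82 → T3
sku=U98: rating < 4 OR price > 82 → T3

T6, T3, T3, T6, T5, T3, T6, T3, T5, T3, T5, T3, T3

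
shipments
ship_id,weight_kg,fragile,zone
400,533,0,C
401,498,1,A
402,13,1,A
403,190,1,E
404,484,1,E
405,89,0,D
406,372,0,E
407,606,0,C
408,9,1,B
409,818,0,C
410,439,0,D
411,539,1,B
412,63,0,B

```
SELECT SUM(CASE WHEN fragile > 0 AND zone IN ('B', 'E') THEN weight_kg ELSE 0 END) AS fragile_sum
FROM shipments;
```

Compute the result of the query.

1222

ship_id=400: ✗
ship_id=401: ✗
ship_id=402: ✗
ship_id=403: ✓ → 190
ship_id=404: ✓ → 484
ship_id=405: ✗
ship_id=406: ✗
ship_id=407: ✗
ship_id=408: ✓ → 9
ship_id=409: ✗
ship_id=410: ✗
ship_id=411: ✓ → 539
ship_id=412: ✗
fragile_sum = 190 + 484 + 9 + 539 = 1222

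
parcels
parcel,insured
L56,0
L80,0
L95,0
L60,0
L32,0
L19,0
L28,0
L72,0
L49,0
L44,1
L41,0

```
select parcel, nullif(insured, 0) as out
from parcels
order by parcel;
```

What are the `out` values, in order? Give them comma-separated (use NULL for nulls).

NULL, NULL, NULL, NULL, 1, NULL, NULL, NULL, NULL, NULL, NULL

parcel=L19: insured=0 vs 0: equal → NULL
parcel=L28: insured=0 vs 0: equal → NULL
parcel=L32: insured=0 vs 0: equal → NULL
parcel=L41: insured=0 vs 0: equal → NULL
parcel=L44: insured=1 vs 0: differ → 1
parcel=L49: insured=0 vs 0: equal → NULL
parcel=L56: insured=0 vs 0: equal → NULL
parcel=L60: insured=0 vs 0: equal → NULL
parcel=L72: insured=0 vs 0: equal → NULL
parcel=L80: insured=0 vs 0: equal → NULL
parcel=L95: insured=0 vs 0: equal → NULL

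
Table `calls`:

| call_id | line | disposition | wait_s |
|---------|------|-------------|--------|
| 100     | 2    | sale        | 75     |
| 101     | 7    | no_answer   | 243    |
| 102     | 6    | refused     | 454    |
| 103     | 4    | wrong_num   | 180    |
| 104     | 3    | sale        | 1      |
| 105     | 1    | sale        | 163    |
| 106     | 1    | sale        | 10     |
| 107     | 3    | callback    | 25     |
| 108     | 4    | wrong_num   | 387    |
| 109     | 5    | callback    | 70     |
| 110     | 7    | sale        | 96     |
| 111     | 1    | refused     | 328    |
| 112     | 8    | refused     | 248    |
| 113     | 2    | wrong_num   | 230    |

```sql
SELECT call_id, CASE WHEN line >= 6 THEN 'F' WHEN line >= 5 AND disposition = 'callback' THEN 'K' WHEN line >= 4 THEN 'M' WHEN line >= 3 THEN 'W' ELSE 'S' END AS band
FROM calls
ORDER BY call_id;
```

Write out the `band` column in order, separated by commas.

S, F, F, M, W, S, S, W, M, K, F, S, F, S

call_id=100: ELSE → S
call_id=101: line >= 6 → F
call_id=102: line >= 6 → F
call_id=103: line >= 4 → M
call_id=104: line >= 3 → W
call_id=105: ELSE → S
call_id=106: ELSE → S
call_id=107: line >= 3 → W
call_id=108: line >= 4 → M
call_id=109: line >= 5 AND disposition = 'callback' → K
call_id=110: line >= 6 → F
call_id=111: ELSE → S
call_id=112: line >= 6 → F
call_id=113: ELSE → S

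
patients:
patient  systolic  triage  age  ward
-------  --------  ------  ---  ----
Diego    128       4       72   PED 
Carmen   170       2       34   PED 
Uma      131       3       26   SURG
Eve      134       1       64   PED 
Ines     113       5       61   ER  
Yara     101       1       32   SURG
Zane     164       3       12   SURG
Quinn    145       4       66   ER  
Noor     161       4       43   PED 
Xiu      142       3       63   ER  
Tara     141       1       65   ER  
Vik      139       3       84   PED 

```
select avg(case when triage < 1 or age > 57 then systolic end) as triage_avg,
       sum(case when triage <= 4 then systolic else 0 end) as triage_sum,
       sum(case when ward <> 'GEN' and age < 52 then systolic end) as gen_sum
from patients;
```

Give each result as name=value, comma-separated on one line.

[triage_avg: triage < 1 or age > 57]
patient=Diego: ✓ → 128
patient=Carmen: ✗
patient=Uma: ✗
patient=Eve: ✓ → 134
patient=Ines: ✓ → 113
patient=Yara: ✗
patient=Zane: ✗
patient=Quinn: ✓ → 145
patient=Noor: ✗
patient=Xiu: ✓ → 142
patient=Tara: ✓ → 141
patient=Vik: ✓ → 139
triage_avg = (128 + 134 + 113 + 145 + 142 + 141 + 139) / 7 = 134.5714285714
—
[triage_sum: triage <= 4]
patient=Diego: ✓ → 128
patient=Carmen: ✓ → 170
patient=Uma: ✓ → 131
patient=Eve: ✓ → 134
patient=Ines: ✗
patient=Yara: ✓ → 101
patient=Zane: ✓ → 164
patient=Quinn: ✓ → 145
patient=Noor: ✓ → 161
patient=Xiu: ✓ → 142
patient=Tara: ✓ → 141
patient=Vik: ✓ → 139
triage_sum = 128 + 170 + 131 + 134 + 101 + 164 + 145 + 161 + 142 + 141 + 139 = 1556
—
[gen_sum: ward <> 'GEN' and age < 52]
patient=Diego: ✗
patient=Carmen: ✓ → 170
patient=Uma: ✓ → 131
patient=Eve: ✗
patient=Ines: ✗
patient=Yara: ✓ → 101
patient=Zane: ✓ → 164
patient=Quinn: ✗
patient=Noor: ✓ → 161
patient=Xiu: ✗
patient=Tara: ✗
patient=Vik: ✗
gen_sum = 170 + 131 + 101 + 164 + 161 = 727

triage_avg=134.5714285714, triage_sum=1556, gen_sum=727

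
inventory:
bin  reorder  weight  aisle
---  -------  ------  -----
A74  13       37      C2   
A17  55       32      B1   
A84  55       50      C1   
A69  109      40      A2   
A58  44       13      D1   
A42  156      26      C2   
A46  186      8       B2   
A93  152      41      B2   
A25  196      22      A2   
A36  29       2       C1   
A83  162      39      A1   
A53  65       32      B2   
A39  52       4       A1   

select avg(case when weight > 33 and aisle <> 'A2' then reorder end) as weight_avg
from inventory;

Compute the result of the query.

95.5

bin=A74: ✓ → 13
bin=A17: ✗
bin=A84: ✓ → 55
bin=A69: ✗
bin=A58: ✗
bin=A42: ✗
bin=A46: ✗
bin=A93: ✓ → 152
bin=A25: ✗
bin=A36: ✗
bin=A83: ✓ → 162
bin=A53: ✗
bin=A39: ✗
weight_avg = (13 + 55 + 152 + 162) / 4 = 95.5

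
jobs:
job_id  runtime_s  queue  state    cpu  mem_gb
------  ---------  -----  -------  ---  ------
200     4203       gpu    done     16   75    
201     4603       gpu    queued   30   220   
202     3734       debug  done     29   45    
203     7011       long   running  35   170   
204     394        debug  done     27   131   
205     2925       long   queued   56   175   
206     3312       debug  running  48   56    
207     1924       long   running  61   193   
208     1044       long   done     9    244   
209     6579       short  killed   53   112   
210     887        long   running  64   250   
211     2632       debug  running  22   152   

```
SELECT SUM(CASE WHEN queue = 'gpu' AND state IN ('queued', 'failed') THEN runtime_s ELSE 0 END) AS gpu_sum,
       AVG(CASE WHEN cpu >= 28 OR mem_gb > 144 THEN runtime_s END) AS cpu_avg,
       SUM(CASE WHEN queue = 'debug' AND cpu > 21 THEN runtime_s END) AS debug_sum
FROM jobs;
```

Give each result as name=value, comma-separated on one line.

[gpu_sum: queue = 'gpu' AND state IN ('queued', 'failed')]
job_id=200: ✗
job_id=201: ✓ → 4603
job_id=202: ✗
job_id=203: ✗
job_id=204: ✗
job_id=205: ✗
job_id=206: ✗
job_id=207: ✗
job_id=208: ✗
job_id=209: ✗
job_id=210: ✗
job_id=211: ✗
gpu_sum = 4603
—
[cpu_avg: cpu >= 28 OR mem_gb > 144]
job_id=200: ✗
job_id=201: ✓ → 4603
job_id=202: ✓ → 3734
job_id=203: ✓ → 7011
job_id=204: ✗
job_id=205: ✓ → 2925
job_id=206: ✓ → 3312
job_id=207: ✓ → 1924
job_id=208: ✓ → 1044
job_id=209: ✓ → 6579
job_id=210: ✓ → 887
job_id=211: ✓ → 2632
cpu_avg = (4603 + 3734 + 7011 + 2925 + 3312 + 1924 + 1044 + 6579 + 887 + 2632) / 10 = 3465.1
—
[debug_sum: queue = 'debug' AND cpu > 21]
job_id=200: ✗
job_id=201: ✗
job_id=202: ✓ → 3734
job_id=203: ✗
job_id=204: ✓ → 394
job_id=205: ✗
job_id=206: ✓ → 3312
job_id=207: ✗
job_id=208: ✗
job_id=209: ✗
job_id=210: ✗
job_id=211: ✓ → 2632
debug_sum = 3734 + 394 + 3312 + 2632 = 10072

gpu_sum=4603, cpu_avg=3465.1, debug_sum=10072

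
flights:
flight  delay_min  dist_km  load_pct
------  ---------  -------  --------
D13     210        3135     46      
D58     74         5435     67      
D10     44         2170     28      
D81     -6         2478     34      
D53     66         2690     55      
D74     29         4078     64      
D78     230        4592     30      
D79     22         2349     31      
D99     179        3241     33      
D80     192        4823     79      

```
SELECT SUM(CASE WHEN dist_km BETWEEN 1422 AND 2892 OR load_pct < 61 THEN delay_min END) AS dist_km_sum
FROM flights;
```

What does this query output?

flight=D13: ✓ → 210
flight=D58: ✗
flight=D10: ✓ → 44
flight=D81: ✓ → -6
flight=D53: ✓ → 66
flight=D74: ✗
flight=D78: ✓ → 230
flight=D79: ✓ → 22
flight=D99: ✓ → 179
flight=D80: ✗
dist_km_sum = 210 + 44 + -6 + 66 + 230 + 22 + 179 = 745

745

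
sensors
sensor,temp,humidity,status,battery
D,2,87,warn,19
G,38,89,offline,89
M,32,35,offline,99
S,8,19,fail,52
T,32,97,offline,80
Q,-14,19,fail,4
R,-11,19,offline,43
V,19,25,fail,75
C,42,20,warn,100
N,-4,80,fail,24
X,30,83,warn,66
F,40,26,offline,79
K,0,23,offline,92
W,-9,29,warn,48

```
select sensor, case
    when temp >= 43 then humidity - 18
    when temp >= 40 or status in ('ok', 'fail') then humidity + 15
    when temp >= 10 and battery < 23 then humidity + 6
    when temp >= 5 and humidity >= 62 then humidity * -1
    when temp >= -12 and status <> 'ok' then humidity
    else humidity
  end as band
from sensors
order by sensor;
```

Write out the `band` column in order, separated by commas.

35, 87, 41, -89, 23, 35, 95, 34, 19, 34, -97, 40, 29, -83

sensor=C: temp >= 40 or status in ('ok', 'fail') → 35
sensor=D: temp >= -12 and status <> 'ok' → 87
sensor=F: temp >= 40 or status in ('ok', 'fail') → 41
sensor=G: temp >= 5 and humidity >= 62 → -89
sensor=K: temp >= -12 and status <> 'ok' → 23
sensor=M: temp >= -12 and status <> 'ok' → 35
sensor=N: temp >= 40 or status in ('ok', 'fail') → 95
sensor=Q: temp >= 40 or status in ('ok', 'fail') → 34
sensor=R: temp >= -12 and status <> 'ok' → 19
sensor=S: temp >= 40 or status in ('ok', 'fail') → 34
sensor=T: temp >= 5 and humidity >= 62 → -97
sensor=V: temp >= 40 or status in ('ok', 'fail') → 40
sensor=W: temp >= -12 and status <> 'ok' → 29
sensor=X: temp >= 5 and humidity >= 62 → -83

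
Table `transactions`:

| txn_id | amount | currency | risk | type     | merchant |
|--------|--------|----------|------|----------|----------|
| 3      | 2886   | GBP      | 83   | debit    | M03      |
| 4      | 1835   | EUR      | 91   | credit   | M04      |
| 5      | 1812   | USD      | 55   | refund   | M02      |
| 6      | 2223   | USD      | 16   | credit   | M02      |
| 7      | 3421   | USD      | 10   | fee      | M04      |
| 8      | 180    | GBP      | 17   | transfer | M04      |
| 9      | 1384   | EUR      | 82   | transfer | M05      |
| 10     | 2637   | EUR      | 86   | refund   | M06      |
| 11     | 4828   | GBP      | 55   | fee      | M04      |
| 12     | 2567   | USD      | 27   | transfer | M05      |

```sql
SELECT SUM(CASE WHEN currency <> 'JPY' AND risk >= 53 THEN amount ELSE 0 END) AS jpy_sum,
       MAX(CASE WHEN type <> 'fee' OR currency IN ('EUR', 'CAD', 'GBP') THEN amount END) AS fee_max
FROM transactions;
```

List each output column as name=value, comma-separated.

jpy_sum=15382, fee_max=4828

[jpy_sum: currency <> 'JPY' AND risk >= 53]
txn_id=3: ✓ → 2886
txn_id=4: ✓ → 1835
txn_id=5: ✓ → 1812
txn_id=6: ✗
txn_id=7: ✗
txn_id=8: ✗
txn_id=9: ✓ → 1384
txn_id=10: ✓ → 2637
txn_id=11: ✓ → 4828
txn_id=12: ✗
jpy_sum = 2886 + 1835 + 1812 + 1384 + 2637 + 4828 = 15382
—
[fee_max: type <> 'fee' OR currency IN ('EUR', 'CAD', 'GBP')]
txn_id=3: ✓ → 2886
txn_id=4: ✓ → 1835
txn_id=5: ✓ → 1812
txn_id=6: ✓ → 2223
txn_id=7: ✗
txn_id=8: ✓ → 180
txn_id=9: ✓ → 1384
txn_id=10: ✓ → 2637
txn_id=11: ✓ → 4828
txn_id=12: ✓ → 2567
fee_max = MAX(2886, 1835, 1812, 2223, 180, 1384, 2637, 4828, 2567) = 4828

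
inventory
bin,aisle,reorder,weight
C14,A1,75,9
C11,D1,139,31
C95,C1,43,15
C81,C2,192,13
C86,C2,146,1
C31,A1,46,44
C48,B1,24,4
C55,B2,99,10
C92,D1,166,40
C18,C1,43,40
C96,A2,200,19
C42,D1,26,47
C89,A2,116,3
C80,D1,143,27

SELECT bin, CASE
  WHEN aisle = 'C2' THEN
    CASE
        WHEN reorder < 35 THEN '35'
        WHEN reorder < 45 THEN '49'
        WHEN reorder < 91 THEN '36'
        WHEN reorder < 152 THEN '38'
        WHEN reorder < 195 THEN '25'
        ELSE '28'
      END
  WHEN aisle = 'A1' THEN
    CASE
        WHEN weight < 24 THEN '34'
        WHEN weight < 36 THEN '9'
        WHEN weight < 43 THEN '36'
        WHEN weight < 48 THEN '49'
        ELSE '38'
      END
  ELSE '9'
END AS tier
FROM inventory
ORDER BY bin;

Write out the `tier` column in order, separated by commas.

9, 34, 9, 49, 9, 9, 9, 9, 25, 38, 9, 9, 9, 9

bin=C11: aisle='D1' → outer ELSE → 9
bin=C14: aisle='A1' → inner[weight < 24] → 34
bin=C18: aisle='C1' → outer ELSE → 9
bin=C31: aisle='A1' → inner[weight < 48] → 49
bin=C42: aisle='D1' → outer ELSE → 9
bin=C48: aisle='B1' → outer ELSE → 9
bin=C55: aisle='B2' → outer ELSE → 9
bin=C80: aisle='D1' → outer ELSE → 9
bin=C81: aisle='C2' → inner[reorder < 195] → 25
bin=C86: aisle='C2' → inner[reorder < 152] → 38
bin=C89: aisle='A2' → outer ELSE → 9
bin=C92: aisle='D1' → outer ELSE → 9
bin=C95: aisle='C1' → outer ELSE → 9
bin=C96: aisle='A2' → outer ELSE → 9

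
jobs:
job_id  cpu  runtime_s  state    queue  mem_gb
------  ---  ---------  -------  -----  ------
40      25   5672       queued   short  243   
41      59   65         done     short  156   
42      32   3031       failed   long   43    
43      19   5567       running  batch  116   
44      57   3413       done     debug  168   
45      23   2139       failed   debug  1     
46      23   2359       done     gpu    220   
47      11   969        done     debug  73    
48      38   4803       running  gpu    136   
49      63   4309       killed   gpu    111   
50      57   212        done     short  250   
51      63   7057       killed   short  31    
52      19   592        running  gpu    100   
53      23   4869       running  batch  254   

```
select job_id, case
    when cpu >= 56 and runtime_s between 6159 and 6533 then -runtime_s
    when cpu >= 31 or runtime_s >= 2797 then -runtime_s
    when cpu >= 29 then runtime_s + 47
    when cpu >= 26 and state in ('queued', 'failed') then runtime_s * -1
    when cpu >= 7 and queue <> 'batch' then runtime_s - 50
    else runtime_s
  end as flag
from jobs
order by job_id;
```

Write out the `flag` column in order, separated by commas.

job_id=40: cpu >= 31 or runtime_s >= 2797 → -5672
job_id=41: cpu >= 31 or runtime_s >= 2797 → -65
job_id=42: cpu >= 31 or runtime_s >= 2797 → -3031
job_id=43: cpu >= 31 or runtime_s >= 2797 → -5567
job_id=44: cpu >= 31 or runtime_s >= 2797 → -3413
job_id=45: cpu >= 7 and queue <> 'batch' → 2089
job_id=46: cpu >= 7 and queue <> 'batch' → 2309
job_id=47: cpu >= 7 and queue <> 'batch' → 919
job_id=48: cpu >= 31 or runtime_s >= 2797 → -4803
job_id=49: cpu >= 31 or runtime_s >= 2797 → -4309
job_id=50: cpu >= 31 or runtime_s >= 2797 → -212
job_id=51: cpu >= 31 or runtime_s >= 2797 → -7057
job_id=52: cpu >= 7 and queue <> 'batch' → 542
job_id=53: cpu >= 31 or runtime_s >= 2797 → -4869

-5672, -65, -3031, -5567, -3413, 2089, 2309, 919, -4803, -4309, -212, -7057, 542, -4869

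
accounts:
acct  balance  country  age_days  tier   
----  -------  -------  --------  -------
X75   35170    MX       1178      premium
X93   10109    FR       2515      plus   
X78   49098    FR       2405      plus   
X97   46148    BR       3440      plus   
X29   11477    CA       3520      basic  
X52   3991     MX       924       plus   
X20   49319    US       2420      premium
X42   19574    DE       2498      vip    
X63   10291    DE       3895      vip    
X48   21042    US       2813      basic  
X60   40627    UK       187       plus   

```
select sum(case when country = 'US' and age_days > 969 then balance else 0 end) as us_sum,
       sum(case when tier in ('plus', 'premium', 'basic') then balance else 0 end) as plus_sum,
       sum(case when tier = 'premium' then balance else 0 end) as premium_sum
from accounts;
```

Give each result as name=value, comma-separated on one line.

[us_sum: country = 'US' and age_days > 969]
acct=X75: ✗
acct=X93: ✗
acct=X78: ✗
acct=X97: ✗
acct=X29: ✗
acct=X52: ✗
acct=X20: ✓ → 49319
acct=X42: ✗
acct=X63: ✗
acct=X48: ✓ → 21042
acct=X60: ✗
us_sum = 49319 + 21042 = 70361
—
[plus_sum: tier in ('plus', 'premium', 'basic')]
acct=X75: ✓ → 35170
acct=X93: ✓ → 10109
acct=X78: ✓ → 49098
acct=X97: ✓ → 46148
acct=X29: ✓ → 11477
acct=X52: ✓ → 3991
acct=X20: ✓ → 49319
acct=X42: ✗
acct=X63: ✗
acct=X48: ✓ → 21042
acct=X60: ✓ → 40627
plus_sum = 35170 + 10109 + 49098 + 46148 + 11477 + 3991 + 49319 + 21042 + 40627 = 266981
—
[premium_sum: tier = 'premium']
acct=X75: ✓ → 35170
acct=X93: ✗
acct=X78: ✗
acct=X97: ✗
acct=X29: ✗
acct=X52: ✗
acct=X20: ✓ → 49319
acct=X42: ✗
acct=X63: ✗
acct=X48: ✗
acct=X60: ✗
premium_sum = 35170 + 49319 = 84489

us_sum=70361, plus_sum=266981, premium_sum=84489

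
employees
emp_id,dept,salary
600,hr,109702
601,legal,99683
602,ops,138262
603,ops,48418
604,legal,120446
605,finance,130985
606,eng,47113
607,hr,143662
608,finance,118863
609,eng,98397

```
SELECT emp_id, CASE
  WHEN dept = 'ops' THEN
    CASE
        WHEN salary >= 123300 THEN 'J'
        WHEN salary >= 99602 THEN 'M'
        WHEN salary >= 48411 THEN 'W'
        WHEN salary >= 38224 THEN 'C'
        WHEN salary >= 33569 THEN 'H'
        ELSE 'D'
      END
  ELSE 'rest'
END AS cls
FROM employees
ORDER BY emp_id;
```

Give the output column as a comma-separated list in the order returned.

emp_id=600: dept='hr' → outer ELSE → rest
emp_id=601: dept='legal' → outer ELSE → rest
emp_id=602: dept='ops' → inner[salary >= 123300] → J
emp_id=603: dept='ops' → inner[salary >= 48411] → W
emp_id=604: dept='legal' → outer ELSE → rest
emp_id=605: dept='finance' → outer ELSE → rest
emp_id=606: dept='eng' → outer ELSE → rest
emp_id=607: dept='hr' → outer ELSE → rest
emp_id=608: dept='finance' → outer ELSE → rest
emp_id=609: dept='eng' → outer ELSE → rest

rest, rest, J, W, rest, rest, rest, rest, rest, rest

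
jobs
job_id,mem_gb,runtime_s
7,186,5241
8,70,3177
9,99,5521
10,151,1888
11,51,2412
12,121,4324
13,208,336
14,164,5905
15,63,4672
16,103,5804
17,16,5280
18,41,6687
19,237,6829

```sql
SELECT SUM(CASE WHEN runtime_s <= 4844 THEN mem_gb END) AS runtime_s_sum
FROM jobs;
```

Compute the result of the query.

664

job_id=7: ✗
job_id=8: ✓ → 70
job_id=9: ✗
job_id=10: ✓ → 151
job_id=11: ✓ → 51
job_id=12: ✓ → 121
job_id=13: ✓ → 208
job_id=14: ✗
job_id=15: ✓ → 63
job_id=16: ✗
job_id=17: ✗
job_id=18: ✗
job_id=19: ✗
runtime_s_sum = 70 + 151 + 51 + 121 + 208 + 63 = 664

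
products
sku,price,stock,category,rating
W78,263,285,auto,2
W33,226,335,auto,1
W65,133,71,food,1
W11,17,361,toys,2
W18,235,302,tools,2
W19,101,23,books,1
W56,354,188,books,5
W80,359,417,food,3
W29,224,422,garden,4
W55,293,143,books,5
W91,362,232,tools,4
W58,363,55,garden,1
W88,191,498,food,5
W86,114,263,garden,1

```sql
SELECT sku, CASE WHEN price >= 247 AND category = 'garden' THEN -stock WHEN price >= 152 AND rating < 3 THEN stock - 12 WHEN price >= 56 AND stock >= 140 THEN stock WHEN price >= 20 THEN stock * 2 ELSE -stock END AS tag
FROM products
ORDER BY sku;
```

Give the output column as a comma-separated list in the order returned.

-361, 290, 46, 422, 323, 143, 188, -55, 142, 273, 417, 263, 498, 232

sku=W11: ELSE → -361
sku=W18: price >= 152 AND rating < 3 → 290
sku=W19: price >= 20 → 46
sku=W29: price >= 56 AND stock >= 140 → 422
sku=W33: price >= 152 AND rating < 3 → 323
sku=W55: price >= 56 AND stock >= 140 → 143
sku=W56: price >= 56 AND stock >= 140 → 188
sku=W58: price >= 247 AND category = 'garden' → -55
sku=W65: price >= 20 → 142
sku=W78: price >= 152 AND rating < 3 → 273
sku=W80: price >= 56 AND stock >= 140 → 417
sku=W86: price >= 56 AND stock >= 140 → 263
sku=W88: price >= 56 AND stock >= 140 → 498
sku=W91: price >= 56 AND stock >= 140 → 232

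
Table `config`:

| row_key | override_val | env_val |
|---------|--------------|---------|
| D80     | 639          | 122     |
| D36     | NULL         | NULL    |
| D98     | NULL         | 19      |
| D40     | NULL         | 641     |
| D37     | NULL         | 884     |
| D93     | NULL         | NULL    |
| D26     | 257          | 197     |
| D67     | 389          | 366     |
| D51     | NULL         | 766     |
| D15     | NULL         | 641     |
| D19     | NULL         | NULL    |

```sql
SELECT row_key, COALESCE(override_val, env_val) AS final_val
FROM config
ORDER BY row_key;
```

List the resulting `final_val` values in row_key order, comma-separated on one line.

641, NULL, 257, NULL, 884, 641, 766, 389, 639, NULL, 19

row_key=D15: override_val=NULL, env_val=641 → 641
row_key=D19: override_val=NULL, env_val=NULL (all NULL) → NULL
row_key=D26: override_val=257 → 257
row_key=D36: override_val=NULL, env_val=NULL (all NULL) → NULL
row_key=D37: override_val=NULL, env_val=884 → 884
row_key=D40: override_val=NULL, env_val=641 → 641
row_key=D51: override_val=NULL, env_val=766 → 766
row_key=D67: override_val=389 → 389
row_key=D80: override_val=639 → 639
row_key=D93: override_val=NULL, env_val=NULL (all NULL) → NULL
row_key=D98: override_val=NULL, env_val=19 → 19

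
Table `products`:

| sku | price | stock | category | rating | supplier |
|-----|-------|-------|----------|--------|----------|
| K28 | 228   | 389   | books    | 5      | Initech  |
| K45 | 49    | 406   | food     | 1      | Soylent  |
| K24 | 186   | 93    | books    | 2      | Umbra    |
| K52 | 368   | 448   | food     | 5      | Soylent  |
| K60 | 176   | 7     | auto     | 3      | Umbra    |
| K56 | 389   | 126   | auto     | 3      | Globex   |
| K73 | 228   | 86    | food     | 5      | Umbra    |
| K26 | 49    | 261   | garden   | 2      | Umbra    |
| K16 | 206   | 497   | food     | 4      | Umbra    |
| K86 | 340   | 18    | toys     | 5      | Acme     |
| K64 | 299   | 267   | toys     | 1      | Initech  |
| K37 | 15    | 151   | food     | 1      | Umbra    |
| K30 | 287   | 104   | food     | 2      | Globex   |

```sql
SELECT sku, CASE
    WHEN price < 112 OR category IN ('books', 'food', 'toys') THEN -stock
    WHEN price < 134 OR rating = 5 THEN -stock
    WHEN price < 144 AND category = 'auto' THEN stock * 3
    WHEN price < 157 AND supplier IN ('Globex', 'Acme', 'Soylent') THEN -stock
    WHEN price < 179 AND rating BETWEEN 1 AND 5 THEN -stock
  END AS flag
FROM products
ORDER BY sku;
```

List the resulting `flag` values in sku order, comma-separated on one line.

-497, -93, -261, -389, -104, -151, -406, -448, NULL, -7, -267, -86, -18

sku=K16: price < 112 OR category IN ('books', 'food', 'toys') → -497
sku=K24: price < 112 OR category IN ('books', 'food', 'toys') → -93
sku=K26: price < 112 OR category IN ('books', 'food', 'toys') → -261
sku=K28: price < 112 OR category IN ('books', 'food', 'toys') → -389
sku=K30: price < 112 OR category IN ('books', 'food', 'toys') → -104
sku=K37: price < 112 OR category IN ('books', 'food', 'toys') → -151
sku=K45: price < 112 OR category IN ('books', 'food', 'toys') → -406
sku=K52: price < 112 OR category IN ('books', 'food', 'toys') → -448
sku=K56: (no match → NULL) → NULL
sku=K60: price < 179 AND rating BETWEEN 1 AND 5 → -7
sku=K64: price < 112 OR category IN ('books', 'food', 'toys') → -267
sku=K73: price < 112 OR category IN ('books', 'food', 'toys') → -86
sku=K86: price < 112 OR category IN ('books', 'food', 'toys') → -18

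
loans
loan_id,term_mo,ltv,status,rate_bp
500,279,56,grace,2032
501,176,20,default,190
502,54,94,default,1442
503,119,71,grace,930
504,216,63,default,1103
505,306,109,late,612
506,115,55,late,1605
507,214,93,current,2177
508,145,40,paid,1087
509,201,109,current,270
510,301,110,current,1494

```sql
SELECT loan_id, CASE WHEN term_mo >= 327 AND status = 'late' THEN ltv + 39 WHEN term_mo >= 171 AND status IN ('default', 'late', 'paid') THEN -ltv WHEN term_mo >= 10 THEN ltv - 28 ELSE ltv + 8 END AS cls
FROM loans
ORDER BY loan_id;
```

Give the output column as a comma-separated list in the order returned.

28, -20, 66, 43, -63, -109, 27, 65, 12, 81, 82

loan_id=500: term_mo >= 10 → 28
loan_id=501: term_mo >= 171 AND status IN ('default', 'late', 'paid') → -20
loan_id=502: term_mo >= 10 → 66
loan_id=503: term_mo >= 10 → 43
loan_id=504: term_mo >= 171 AND status IN ('default', 'late', 'paid') → -63
loan_id=505: term_mo >= 171 AND status IN ('default', 'late', 'paid') → -109
loan_id=506: term_mo >= 10 → 27
loan_id=507: term_mo >= 10 → 65
loan_id=508: term_mo >= 10 → 12
loan_id=509: term_mo >= 10 → 81
loan_id=510: term_mo >= 10 → 82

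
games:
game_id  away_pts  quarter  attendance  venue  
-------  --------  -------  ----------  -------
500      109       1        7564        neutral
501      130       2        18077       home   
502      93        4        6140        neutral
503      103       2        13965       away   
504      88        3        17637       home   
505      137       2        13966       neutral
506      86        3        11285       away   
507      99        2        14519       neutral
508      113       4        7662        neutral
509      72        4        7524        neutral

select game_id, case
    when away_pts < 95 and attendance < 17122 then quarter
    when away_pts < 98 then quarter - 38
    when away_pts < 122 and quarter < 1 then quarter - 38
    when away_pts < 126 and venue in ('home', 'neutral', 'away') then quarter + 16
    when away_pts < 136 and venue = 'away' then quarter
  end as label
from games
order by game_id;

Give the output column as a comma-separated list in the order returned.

17, NULL, 4, 18, -35, NULL, 3, 18, 20, 4

game_id=500: away_pts < 126 and venue in ('home', 'neutral', 'away') → 17
game_id=501: (no match → NULL) → NULL
game_id=502: away_pts < 95 and attendance < 17122 → 4
game_id=503: away_pts < 126 and venue in ('home', 'neutral', 'away') → 18
game_id=504: away_pts < 98 → -35
game_id=505: (no match → NULL) → NULL
game_id=506: away_pts < 95 and attendance < 17122 → 3
game_id=507: away_pts < 126 and venue in ('home', 'neutral', 'away') → 18
game_id=508: away_pts < 126 and venue in ('home', 'neutral', 'away') → 20
game_id=509: away_pts < 95 and attendance < 17122 → 4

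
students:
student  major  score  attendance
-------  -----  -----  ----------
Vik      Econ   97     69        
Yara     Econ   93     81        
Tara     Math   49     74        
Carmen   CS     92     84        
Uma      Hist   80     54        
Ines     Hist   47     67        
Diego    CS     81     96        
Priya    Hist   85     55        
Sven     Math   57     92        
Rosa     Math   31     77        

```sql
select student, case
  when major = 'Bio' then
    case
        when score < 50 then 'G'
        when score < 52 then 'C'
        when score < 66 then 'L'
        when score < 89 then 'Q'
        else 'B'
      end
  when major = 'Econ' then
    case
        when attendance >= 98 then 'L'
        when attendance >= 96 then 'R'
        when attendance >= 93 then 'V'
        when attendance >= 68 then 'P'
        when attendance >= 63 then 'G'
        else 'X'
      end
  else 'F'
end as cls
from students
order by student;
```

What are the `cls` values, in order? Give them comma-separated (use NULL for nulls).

student=Carmen: major='CS' → outer ELSE → F
student=Diego: major='CS' → outer ELSE → F
student=Ines: major='Hist' → outer ELSE → F
student=Priya: major='Hist' → outer ELSE → F
student=Rosa: major='Math' → outer ELSE → F
student=Sven: major='Math' → outer ELSE → F
student=Tara: major='Math' → outer ELSE → F
student=Uma: major='Hist' → outer ELSE → F
student=Vik: major='Econ' → inner[attendance >= 68] → P
student=Yara: major='Econ' → inner[attendance >= 68] → P

F, F, F, F, F, F, F, F, P, P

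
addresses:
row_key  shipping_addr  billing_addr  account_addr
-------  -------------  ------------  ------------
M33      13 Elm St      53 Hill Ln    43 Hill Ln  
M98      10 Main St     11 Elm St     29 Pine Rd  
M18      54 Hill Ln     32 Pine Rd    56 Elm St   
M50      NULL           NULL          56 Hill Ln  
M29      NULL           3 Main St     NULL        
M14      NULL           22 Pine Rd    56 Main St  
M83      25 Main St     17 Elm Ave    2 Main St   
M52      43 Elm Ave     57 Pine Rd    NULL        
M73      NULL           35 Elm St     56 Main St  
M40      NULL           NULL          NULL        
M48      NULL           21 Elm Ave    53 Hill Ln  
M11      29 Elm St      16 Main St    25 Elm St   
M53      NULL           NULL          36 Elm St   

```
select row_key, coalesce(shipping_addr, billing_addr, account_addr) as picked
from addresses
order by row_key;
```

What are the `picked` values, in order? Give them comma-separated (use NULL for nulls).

29 Elm St, 22 Pine Rd, 54 Hill Ln, 3 Main St, 13 Elm St, NULL, 21 Elm Ave, 56 Hill Ln, 43 Elm Ave, 36 Elm St, 35 Elm St, 25 Main St, 10 Main St

row_key=M11: shipping_addr=29 Elm St → 29 Elm St
row_key=M14: shipping_addr=NULL, billing_addr=22 Pine Rd → 22 Pine Rd
row_key=M18: shipping_addr=54 Hill Ln → 54 Hill Ln
row_key=M29: shipping_addr=NULL, billing_addr=3 Main St → 3 Main St
row_key=M33: shipping_addr=13 Elm St → 13 Elm St
row_key=M40: shipping_addr=NULL, billing_addr=NULL, account_addr=NULL (all NULL) → NULL
row_key=M48: shipping_addr=NULL, billing_addr=21 Elm Ave → 21 Elm Ave
row_key=M50: shipping_addr=NULL, billing_addr=NULL, account_addr=56 Hill Ln → 56 Hill Ln
row_key=M52: shipping_addr=43 Elm Ave → 43 Elm Ave
row_key=M53: shipping_addr=NULL, billing_addr=NULL, account_addr=36 Elm St → 36 Elm St
row_key=M73: shipping_addr=NULL, billing_addr=35 Elm St → 35 Elm St
row_key=M83: shipping_addr=25 Main St → 25 Main St
row_key=M98: shipping_addr=10 Main St → 10 Main St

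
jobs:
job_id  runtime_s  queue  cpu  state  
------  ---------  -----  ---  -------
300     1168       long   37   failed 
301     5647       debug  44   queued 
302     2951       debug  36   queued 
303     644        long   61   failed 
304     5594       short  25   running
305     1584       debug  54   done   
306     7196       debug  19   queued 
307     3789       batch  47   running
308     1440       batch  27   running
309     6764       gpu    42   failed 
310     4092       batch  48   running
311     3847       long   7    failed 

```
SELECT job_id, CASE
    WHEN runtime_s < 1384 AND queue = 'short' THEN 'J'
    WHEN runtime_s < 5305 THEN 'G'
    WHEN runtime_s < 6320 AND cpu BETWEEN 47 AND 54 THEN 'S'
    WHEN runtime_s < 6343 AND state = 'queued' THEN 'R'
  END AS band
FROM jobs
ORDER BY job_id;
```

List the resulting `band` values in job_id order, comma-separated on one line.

job_id=300: runtime_s < 5305 → G
job_id=301: runtime_s < 6343 AND state = 'queued' → R
job_id=302: runtime_s < 5305 → G
job_id=303: runtime_s < 5305 → G
job_id=304: (no match → NULL) → NULL
job_id=305: runtime_s < 5305 → G
job_id=306: (no match → NULL) → NULL
job_id=307: runtime_s < 5305 → G
job_id=308: runtime_s < 5305 → G
job_id=309: (no match → NULL) → NULL
job_id=310: runtime_s < 5305 → G
job_id=311: runtime_s < 5305 → G

G, R, G, G, NULL, G, NULL, G, G, NULL, G, G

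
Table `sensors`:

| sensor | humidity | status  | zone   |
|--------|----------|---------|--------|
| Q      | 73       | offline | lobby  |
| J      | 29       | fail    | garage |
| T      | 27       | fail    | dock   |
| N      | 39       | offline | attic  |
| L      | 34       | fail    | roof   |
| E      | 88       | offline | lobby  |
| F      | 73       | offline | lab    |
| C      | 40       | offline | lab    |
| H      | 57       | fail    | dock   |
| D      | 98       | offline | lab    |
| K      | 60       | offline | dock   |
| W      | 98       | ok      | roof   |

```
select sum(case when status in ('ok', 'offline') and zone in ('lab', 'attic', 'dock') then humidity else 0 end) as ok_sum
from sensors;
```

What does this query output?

310

sensor=Q: ✗
sensor=J: ✗
sensor=T: ✗
sensor=N: ✓ → 39
sensor=L: ✗
sensor=E: ✗
sensor=F: ✓ → 73
sensor=C: ✓ → 40
sensor=H: ✗
sensor=D: ✓ → 98
sensor=K: ✓ → 60
sensor=W: ✗
ok_sum = 39 + 73 + 40 + 98 + 60 = 310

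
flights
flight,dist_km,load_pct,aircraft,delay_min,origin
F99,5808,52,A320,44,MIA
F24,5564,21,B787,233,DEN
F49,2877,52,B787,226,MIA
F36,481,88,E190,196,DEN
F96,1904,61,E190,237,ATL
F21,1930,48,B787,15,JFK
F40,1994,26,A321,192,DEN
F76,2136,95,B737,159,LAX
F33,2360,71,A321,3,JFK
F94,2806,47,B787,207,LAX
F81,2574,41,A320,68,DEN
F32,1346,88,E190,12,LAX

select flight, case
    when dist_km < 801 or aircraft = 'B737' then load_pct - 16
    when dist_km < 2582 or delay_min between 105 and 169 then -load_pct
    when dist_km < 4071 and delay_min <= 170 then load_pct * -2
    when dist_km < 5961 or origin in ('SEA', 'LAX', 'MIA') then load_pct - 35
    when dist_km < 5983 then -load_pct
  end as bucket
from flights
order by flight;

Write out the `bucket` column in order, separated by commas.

flight=F21: dist_km < 2582 or delay_min between 105 and 169 → -48
flight=F24: dist_km < 5961 or origin in ('SEA', 'LAX', 'MIA') → -14
flight=F32: dist_km < 2582 or delay_min between 105 and 169 → -88
flight=F33: dist_km < 2582 or delay_min between 105 and 169 → -71
flight=F36: dist_km < 801 or aircraft = 'B737' → 72
flight=F40: dist_km < 2582 or delay_min between 105 and 169 → -26
flight=F49: dist_km < 5961 or origin in ('SEA', 'LAX', 'MIA') → 17
flight=F76: dist_km < 801 or aircraft = 'B737' → 79
flight=F81: dist_km < 2582 or delay_min between 105 and 169 → -41
flight=F94: dist_km < 5961 or origin in ('SEA', 'LAX', 'MIA') → 12
flight=F96: dist_km < 2582 or delay_min between 105 and 169 → -61
flight=F99: dist_km < 5961 or origin in ('SEA', 'LAX', 'MIA') → 17

-48, -14, -88, -71, 72, -26, 17, 79, -41, 12, -61, 17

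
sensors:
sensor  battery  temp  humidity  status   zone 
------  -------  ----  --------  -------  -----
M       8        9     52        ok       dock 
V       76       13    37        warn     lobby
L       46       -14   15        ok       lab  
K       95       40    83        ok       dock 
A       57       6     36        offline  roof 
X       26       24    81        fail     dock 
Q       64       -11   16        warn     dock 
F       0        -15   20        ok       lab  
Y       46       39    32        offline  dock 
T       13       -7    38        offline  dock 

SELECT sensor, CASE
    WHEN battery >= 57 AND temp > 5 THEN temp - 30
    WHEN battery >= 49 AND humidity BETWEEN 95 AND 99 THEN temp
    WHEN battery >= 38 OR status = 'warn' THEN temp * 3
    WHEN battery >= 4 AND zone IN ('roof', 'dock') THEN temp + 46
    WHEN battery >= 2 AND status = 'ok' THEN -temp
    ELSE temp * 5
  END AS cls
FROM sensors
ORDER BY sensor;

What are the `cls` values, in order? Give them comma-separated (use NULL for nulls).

-24, -75, 10, -42, 55, -33, 39, -17, 70, 117

sensor=A: battery >= 57 AND temp > 5 → -24
sensor=F: ELSE → -75
sensor=K: battery >= 57 AND temp > 5 → 10
sensor=L: battery >= 38 OR status = 'warn' → -42
sensor=M: battery >= 4 AND zone IN ('roof', 'dock') → 55
sensor=Q: battery >= 38 OR status = 'warn' → -33
sensor=T: battery >= 4 AND zone IN ('roof', 'dock') → 39
sensor=V: battery >= 57 AND temp > 5 → -17
sensor=X: battery >= 4 AND zone IN ('roof', 'dock') → 70
sensor=Y: battery >= 38 OR status = 'warn' → 117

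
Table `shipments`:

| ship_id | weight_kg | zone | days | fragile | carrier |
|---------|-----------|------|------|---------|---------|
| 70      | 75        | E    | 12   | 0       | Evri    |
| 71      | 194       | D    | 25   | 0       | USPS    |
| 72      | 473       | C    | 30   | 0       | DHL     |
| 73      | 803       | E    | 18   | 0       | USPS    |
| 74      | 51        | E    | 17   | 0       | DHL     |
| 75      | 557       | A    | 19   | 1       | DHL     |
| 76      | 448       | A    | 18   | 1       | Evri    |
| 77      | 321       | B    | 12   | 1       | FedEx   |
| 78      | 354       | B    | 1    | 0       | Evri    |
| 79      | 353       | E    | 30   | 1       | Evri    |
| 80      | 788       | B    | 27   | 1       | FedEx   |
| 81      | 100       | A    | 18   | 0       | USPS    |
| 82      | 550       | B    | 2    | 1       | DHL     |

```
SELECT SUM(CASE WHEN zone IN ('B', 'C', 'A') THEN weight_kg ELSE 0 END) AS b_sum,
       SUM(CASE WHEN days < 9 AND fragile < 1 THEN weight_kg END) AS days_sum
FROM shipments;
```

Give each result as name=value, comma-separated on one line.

b_sum=3591, days_sum=354

[b_sum: zone IN ('B', 'C', 'A')]
ship_id=70: ✗
ship_id=71: ✗
ship_id=72: ✓ → 473
ship_id=73: ✗
ship_id=74: ✗
ship_id=75: ✓ → 557
ship_id=76: ✓ → 448
ship_id=77: ✓ → 321
ship_id=78: ✓ → 354
ship_id=79: ✗
ship_id=80: ✓ → 788
ship_id=81: ✓ → 100
ship_id=82: ✓ → 550
b_sum = 473 + 557 + 448 + 321 + 354 + 788 + 100 + 550 = 3591
—
[days_sum: days < 9 AND fragile < 1]
ship_id=70: ✗
ship_id=71: ✗
ship_id=72: ✗
ship_id=73: ✗
ship_id=74: ✗
ship_id=75: ✗
ship_id=76: ✗
ship_id=77: ✗
ship_id=78: ✓ → 354
ship_id=79: ✗
ship_id=80: ✗
ship_id=81: ✗
ship_id=82: ✗
days_sum = 354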